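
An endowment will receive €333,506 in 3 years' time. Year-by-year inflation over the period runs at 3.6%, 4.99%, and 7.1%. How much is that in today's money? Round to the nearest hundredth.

Price-level factor over 3 years: 1.036 × 1.0499 × 1.071 = 1.1649228444.
Purchasing power today: €333,506 divided by that factor.

€286,290.21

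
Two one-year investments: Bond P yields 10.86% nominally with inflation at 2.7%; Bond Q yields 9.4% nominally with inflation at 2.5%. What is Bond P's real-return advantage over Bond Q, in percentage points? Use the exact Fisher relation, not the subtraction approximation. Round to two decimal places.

1.21

Bond P real return: 1.1086/1.027 − 1 = 7.945%.
Bond Q real return: 1.094/1.025 − 1 = 6.732%.
Difference: 7.945 − 6.732 = 1.213 pp.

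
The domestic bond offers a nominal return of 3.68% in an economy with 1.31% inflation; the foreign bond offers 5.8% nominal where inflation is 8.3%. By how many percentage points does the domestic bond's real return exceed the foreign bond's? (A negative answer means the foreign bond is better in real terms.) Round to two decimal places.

The domestic bond real return: 1.0368/1.0131 − 1 = 2.339%.
The foreign bond real return: 1.058/1.083 − 1 = -2.308%.
Difference: 2.339 − (-2.308) = 4.647 pp.

4.65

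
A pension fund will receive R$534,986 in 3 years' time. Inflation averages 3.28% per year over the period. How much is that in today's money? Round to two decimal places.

Price-level factor over 3 years: (1 + 3.28%)^3 ≈ 1.1016628076.
Purchasing power today: R$534,986 divided by that factor.

R$485,616.83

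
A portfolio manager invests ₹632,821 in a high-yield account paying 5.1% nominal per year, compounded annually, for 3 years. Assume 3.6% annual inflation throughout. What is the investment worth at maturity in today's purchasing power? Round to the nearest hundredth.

Nominal value at maturity: ₹632,821 × (1 + 5.1%)^3 ≈ ₹734,664.46.
Price-level factor over 3 years: (1 + 3.6%)^3 = 1.111934656.
The maturity value deflated by that factor is the answer in today's purchasing power.

₹660,708.30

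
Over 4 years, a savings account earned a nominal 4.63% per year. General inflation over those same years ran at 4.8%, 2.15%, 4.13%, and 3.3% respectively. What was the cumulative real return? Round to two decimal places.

Cumulative inflation factor: 1.048 × 1.0215 × 1.0413 × 1.033 ≈ 1.15153.
Nominal growth factor: 1.19846. Real growth factor = 1.19846 / 1.15153 ≈ 1.04076.
Total real return ≈ 4.0756%.

4.08%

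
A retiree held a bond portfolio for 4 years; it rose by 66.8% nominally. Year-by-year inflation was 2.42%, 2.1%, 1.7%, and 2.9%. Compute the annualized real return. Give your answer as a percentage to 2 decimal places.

Cumulative inflation factor: 1.0242 × 1.021 × 1.017 × 1.029 ≈ 1.09433.
Nominal growth factor: 1.66800. Real growth factor = 1.66800 / 1.09433 ≈ 1.52423.
Annualized: 1.52423^(1/4) − 1 ≈ 0.11112.

11.11%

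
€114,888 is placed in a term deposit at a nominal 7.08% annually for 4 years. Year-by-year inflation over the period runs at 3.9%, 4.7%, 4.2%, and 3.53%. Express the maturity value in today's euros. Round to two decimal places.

€128,709.90

Nominal value at maturity: €114,888 × (1 + 7.08%)^4 ≈ €151,045.61.
Price-level factor over 4 years: 1.039 × 1.047 × 1.042 × 1.0353 ≈ 1.1735353121.
Dividing the nominal maturity value by the price-level factor gives the value in today's money.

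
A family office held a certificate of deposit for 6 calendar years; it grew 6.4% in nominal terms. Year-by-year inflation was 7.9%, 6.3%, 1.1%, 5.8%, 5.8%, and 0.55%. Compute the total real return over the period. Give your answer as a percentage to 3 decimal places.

Cumulative inflation factor: 1.079 × 1.063 × 1.011 × 1.058 × 1.058 × 1.0055 ≈ 1.30515.
Nominal growth factor: 1.06400. Real growth factor = 1.06400 / 1.30515 ≈ 0.81523.
Total real return ≈ -18.4766%.

-18.477%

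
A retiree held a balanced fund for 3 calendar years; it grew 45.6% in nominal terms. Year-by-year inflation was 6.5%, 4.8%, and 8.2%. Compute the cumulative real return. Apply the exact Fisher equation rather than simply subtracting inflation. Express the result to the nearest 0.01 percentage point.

20.57%

Cumulative inflation factor: 1.065 × 1.048 × 1.082 ≈ 1.20764.
Nominal growth factor: 1.45600. Real growth factor = 1.45600 / 1.20764 ≈ 1.20566.
Total real return ≈ 20.5655%.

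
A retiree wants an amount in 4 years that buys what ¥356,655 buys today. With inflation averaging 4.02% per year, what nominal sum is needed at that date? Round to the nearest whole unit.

Cumulative price-level factor: (1+4.02%)^4 ≈ 1.1707587108.
The nominal amount required is ¥356,655 scaled up by that factor.

¥417,557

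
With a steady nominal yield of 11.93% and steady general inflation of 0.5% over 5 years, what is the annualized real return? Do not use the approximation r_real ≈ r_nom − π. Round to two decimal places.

With constant rates the annual real return is the same each year: (1+11.93%)/(1+0.5%) − 1 = 0.11373.

11.37%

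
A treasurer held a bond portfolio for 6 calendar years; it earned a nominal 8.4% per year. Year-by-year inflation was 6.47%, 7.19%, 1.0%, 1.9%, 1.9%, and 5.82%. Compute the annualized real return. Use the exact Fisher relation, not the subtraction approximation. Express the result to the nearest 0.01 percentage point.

4.21%

Cumulative inflation factor: 1.0647 × 1.0719 × 1.010 × 1.019 × 1.019 × 1.0582 ≈ 1.26654.
Nominal growth factor: 1.62247. Real growth factor = 1.62247 / 1.26654 ≈ 1.28102.
Annualized: 1.28102^(1/6) − 1 ≈ 0.04214.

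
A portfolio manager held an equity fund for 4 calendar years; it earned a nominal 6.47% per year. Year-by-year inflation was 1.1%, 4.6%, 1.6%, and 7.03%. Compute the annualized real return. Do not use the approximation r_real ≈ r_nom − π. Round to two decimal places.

Cumulative inflation factor: 1.011 × 1.046 × 1.016 × 1.0703 ≈ 1.14996.
Nominal growth factor: 1.28502. Real growth factor = 1.28502 / 1.14996 ≈ 1.11745.
Annualized: 1.11745^(1/4) − 1 ≈ 0.02815.

2.82%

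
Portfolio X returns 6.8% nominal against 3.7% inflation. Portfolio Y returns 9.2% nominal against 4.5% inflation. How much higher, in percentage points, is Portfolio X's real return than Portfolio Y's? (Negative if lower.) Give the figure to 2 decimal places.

Portfolio X real return: 1.068/1.037 − 1 = 2.989%.
Portfolio Y real return: 1.092/1.045 − 1 = 4.498%.
Difference: 2.989 − 4.498 = -1.509 pp.

-1.51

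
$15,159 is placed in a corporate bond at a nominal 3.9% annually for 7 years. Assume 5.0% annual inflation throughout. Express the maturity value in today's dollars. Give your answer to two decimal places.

Nominal value at maturity: $15,159 × (1 + 3.9%)^7 ≈ $19,814.33.
Price-level factor over 7 years: (1 + 5.0%)^7 ≈ 1.4071004227.
The maturity value deflated by that factor is the answer in today's purchasing power.

$14,081.67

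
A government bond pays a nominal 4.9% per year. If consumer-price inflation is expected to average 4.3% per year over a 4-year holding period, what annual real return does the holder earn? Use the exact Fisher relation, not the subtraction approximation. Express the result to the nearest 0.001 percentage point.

0.575%

With constant rates the annual real return is the same each year: (1+4.9%)/(1+4.3%) − 1 = 0.00575.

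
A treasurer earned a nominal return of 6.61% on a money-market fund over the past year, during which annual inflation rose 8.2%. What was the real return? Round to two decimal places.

-1.47%

Real return via the Fisher equation: (1 + 6.61%)/(1 + 8.2%) − 1 = 1.0661/1.082 − 1 ≈ -0.01470.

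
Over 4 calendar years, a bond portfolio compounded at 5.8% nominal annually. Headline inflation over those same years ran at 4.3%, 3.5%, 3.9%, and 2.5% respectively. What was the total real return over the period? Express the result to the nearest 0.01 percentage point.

Cumulative inflation factor: 1.043 × 1.035 × 1.039 × 1.025 ≈ 1.14965.
Nominal growth factor: 1.25298. Real growth factor = 1.25298 / 1.14965 ≈ 1.08988.
Total real return ≈ 8.9880%.

8.99%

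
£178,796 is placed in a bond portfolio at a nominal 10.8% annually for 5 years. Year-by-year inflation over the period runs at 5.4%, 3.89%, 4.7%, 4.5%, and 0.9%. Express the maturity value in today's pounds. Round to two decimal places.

Nominal value at maturity: £178,796 × (1 + 10.8%)^5 ≈ £298,577.17.
Price-level factor over 5 years: 1.054 × 1.0389 × 1.047 × 1.045 × 1.009 ≈ 1.2088390907.
Dividing the nominal maturity value by the price-level factor gives the value in today's money.

£246,994.97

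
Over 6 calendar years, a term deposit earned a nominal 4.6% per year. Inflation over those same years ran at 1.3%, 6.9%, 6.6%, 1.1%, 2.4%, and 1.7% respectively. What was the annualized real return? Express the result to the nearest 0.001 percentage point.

Cumulative inflation factor: 1.013 × 1.069 × 1.066 × 1.011 × 1.024 × 1.017 ≈ 1.21539.
Nominal growth factor: 1.30976. Real growth factor = 1.30976 / 1.21539 ≈ 1.07764.
Annualized: 1.07764^(1/6) − 1 ≈ 0.01254.

1.254%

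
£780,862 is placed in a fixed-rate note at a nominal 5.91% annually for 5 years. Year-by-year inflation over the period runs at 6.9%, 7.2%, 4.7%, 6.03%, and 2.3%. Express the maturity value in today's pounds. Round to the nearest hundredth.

£799,531.47

Nominal value at maturity: £780,862 × (1 + 5.91%)^5 ≈ £1,040,540.84.
Price-level factor over 5 years: 1.069 × 1.072 × 1.047 × 1.0603 × 1.023 ≈ 1.3014382519.
The maturity value deflated by that factor is the answer in today's purchasing power.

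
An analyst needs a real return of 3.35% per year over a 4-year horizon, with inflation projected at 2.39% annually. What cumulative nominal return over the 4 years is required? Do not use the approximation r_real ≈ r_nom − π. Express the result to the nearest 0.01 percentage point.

25.39%

Required annual nominal rate: (1+3.35%)(1+2.39%) − 1 = 5.820065%.
Cumulative over 4 years: (1 + 0.05820065)^4 − 1 ≈ 0.25393.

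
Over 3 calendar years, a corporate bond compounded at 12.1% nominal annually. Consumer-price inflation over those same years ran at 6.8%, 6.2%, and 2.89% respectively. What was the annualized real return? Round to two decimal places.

6.48%

Cumulative inflation factor: 1.068 × 1.062 × 1.0289 ≈ 1.16699.
Nominal growth factor: 1.40869. Real growth factor = 1.40869 / 1.16699 ≈ 1.20711.
Annualized: 1.20711^(1/3) − 1 ≈ 0.06475.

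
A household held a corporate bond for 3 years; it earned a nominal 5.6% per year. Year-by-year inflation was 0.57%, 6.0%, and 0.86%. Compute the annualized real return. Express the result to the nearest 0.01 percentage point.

Cumulative inflation factor: 1.0057 × 1.060 × 1.0086 ≈ 1.07521.
Nominal growth factor: 1.17758. Real growth factor = 1.17758 / 1.07521 ≈ 1.09521.
Annualized: 1.09521^(1/3) − 1 ≈ 0.03078.

3.08%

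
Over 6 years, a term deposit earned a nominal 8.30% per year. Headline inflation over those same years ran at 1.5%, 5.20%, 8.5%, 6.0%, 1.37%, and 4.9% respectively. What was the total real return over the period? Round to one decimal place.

23.6%

Cumulative inflation factor: 1.015 × 1.0520 × 1.085 × 1.060 × 1.0137 × 1.049 ≈ 1.30588.
Nominal growth factor: 1.61351. Real growth factor = 1.61351 / 1.30588 ≈ 1.23557.
Total real return ≈ 23.5573%.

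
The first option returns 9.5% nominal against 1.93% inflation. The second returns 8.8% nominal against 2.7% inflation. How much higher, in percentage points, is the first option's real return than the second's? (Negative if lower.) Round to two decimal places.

The first option real return: 1.095/1.0193 − 1 = 7.427%.
The second real return: 1.088/1.027 − 1 = 5.940%.
Difference: 7.427 − 5.940 = 1.487 pp.

1.49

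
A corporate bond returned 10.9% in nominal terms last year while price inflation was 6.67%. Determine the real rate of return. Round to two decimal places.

Real return via the Fisher equation: (1 + 10.9%)/(1 + 6.67%) − 1 = 1.109/1.0667 − 1 ≈ 0.03966.

3.97%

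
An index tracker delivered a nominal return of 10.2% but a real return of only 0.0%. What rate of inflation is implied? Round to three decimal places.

From (1+r_nom) = (1+r_real)(1+π), we get 1+π = (1 + 10.2%)/(1 + 0.0%) = 1.102/1.000 ≈ 1.10200.
So π ≈ 10.2000%.

10.200%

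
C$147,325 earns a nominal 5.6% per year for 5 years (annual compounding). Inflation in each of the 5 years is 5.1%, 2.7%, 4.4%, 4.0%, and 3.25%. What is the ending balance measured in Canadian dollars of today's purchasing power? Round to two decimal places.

C$159,881.78

Nominal value at maturity: C$147,325 × (1 + 5.6%)^5 ≈ C$193,462.16.
Price-level factor over 5 years: 1.051 × 1.027 × 1.044 × 1.040 × 1.0325 ≈ 1.2100325636.
The maturity value deflated by that factor is the answer in today's purchasing power.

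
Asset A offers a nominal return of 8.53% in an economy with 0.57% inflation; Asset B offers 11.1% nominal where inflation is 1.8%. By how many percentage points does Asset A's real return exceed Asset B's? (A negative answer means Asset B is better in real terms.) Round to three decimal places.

-1.221

Asset A real return: 1.0853/1.0057 − 1 = 7.9149%.
Asset B real return: 1.111/1.018 − 1 = 9.1356%.
Difference: 7.9149 − 9.1356 = -1.2207 pp.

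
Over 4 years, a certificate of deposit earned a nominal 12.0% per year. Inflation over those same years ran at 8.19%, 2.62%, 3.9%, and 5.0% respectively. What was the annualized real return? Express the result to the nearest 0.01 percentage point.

Cumulative inflation factor: 1.0819 × 1.0262 × 1.039 × 1.050 ≈ 1.21122.
Nominal growth factor: 1.57352. Real growth factor = 1.57352 / 1.21122 ≈ 1.29912.
Annualized: 1.29912^(1/4) − 1 ≈ 0.06761.

6.76%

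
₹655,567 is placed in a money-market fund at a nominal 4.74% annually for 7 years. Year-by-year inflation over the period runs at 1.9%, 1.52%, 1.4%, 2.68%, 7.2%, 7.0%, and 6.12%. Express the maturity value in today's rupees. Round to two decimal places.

Nominal value at maturity: ₹655,567 × (1 + 4.74%)^7 ≈ ₹906,577.78.
Price-level factor over 7 years: 1.019 × 1.0152 × 1.014 × 1.0268 × 1.072 × 1.070 × 1.0612 ≈ 1.3110685887.
The maturity value deflated by that factor is the answer in today's purchasing power.

₹691,480.06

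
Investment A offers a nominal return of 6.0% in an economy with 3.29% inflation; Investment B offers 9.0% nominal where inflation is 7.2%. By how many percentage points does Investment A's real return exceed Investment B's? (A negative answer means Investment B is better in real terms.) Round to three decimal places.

Investment A real return: 1.060/1.0329 − 1 = 2.6237%.
Investment B real return: 1.090/1.072 − 1 = 1.6791%.
Difference: 2.6237 − 1.6791 = 0.9446 pp.

0.945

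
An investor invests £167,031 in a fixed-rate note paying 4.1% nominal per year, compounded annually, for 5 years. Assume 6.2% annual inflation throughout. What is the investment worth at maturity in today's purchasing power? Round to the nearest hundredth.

£151,156.96

Nominal value at maturity: £167,031 × (1 + 4.1%)^5 ≈ £204,197.64.
Price-level factor over 5 years: (1 + 6.2%)^5 ≈ 1.3508980778.
The maturity value deflated by that factor is the answer in today's purchasing power.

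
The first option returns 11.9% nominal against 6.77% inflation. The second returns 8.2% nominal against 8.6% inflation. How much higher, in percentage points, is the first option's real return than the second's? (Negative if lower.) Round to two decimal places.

5.17

The first option real return: 1.119/1.0677 − 1 = 4.805%.
The second real return: 1.082/1.086 − 1 = -0.368%.
Difference: 4.805 − (-0.368) = 5.173 pp.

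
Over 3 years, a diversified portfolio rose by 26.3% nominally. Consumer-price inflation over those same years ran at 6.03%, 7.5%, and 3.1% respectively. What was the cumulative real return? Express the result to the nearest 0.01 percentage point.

Cumulative inflation factor: 1.0603 × 1.075 × 1.031 ≈ 1.17516.
Nominal growth factor: 1.26300. Real growth factor = 1.26300 / 1.17516 ≈ 1.07475.
Total real return ≈ 7.4750%.

7.48%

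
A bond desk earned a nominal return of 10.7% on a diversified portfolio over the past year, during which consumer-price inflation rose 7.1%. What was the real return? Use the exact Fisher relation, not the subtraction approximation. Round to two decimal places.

3.36%

Real return via the Fisher equation: (1 + 10.7%)/(1 + 7.1%) − 1 = 1.107/1.071 − 1 ≈ 0.03361.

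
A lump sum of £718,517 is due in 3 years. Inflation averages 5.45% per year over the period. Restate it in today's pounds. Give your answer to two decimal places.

Price-level factor over 3 years: (1 + 5.45%)^3 ≈ 1.1725726286.
Purchasing power today: £718,517 divided by that factor.

£612,769.72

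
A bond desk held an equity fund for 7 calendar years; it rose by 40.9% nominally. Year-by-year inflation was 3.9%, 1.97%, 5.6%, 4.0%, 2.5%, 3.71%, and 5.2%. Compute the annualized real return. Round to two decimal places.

Cumulative inflation factor: 1.039 × 1.0197 × 1.056 × 1.040 × 1.025 × 1.0371 × 1.052 ≈ 1.30120.
Nominal growth factor: 1.40900. Real growth factor = 1.40900 / 1.30120 ≈ 1.08284.
Annualized: 1.08284^(1/7) − 1 ≈ 0.01143.

1.14%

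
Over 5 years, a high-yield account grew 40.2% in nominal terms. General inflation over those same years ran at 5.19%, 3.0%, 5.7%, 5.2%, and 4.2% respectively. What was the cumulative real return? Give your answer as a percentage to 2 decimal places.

Cumulative inflation factor: 1.0519 × 1.030 × 1.057 × 1.052 × 1.042 ≈ 1.25537.
Nominal growth factor: 1.40200. Real growth factor = 1.40200 / 1.25537 ≈ 1.11681.
Total real return ≈ 11.6806%.

11.68%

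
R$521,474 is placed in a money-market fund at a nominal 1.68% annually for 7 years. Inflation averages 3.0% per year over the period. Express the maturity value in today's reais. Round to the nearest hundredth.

R$476,453.86

Nominal value at maturity: R$521,474 × (1 + 1.68%)^7 ≈ R$585,978.15.
Price-level factor over 7 years: (1 + 3.0%)^7 ≈ 1.2298738654.
Dividing the nominal maturity value by the price-level factor gives the value in today's money.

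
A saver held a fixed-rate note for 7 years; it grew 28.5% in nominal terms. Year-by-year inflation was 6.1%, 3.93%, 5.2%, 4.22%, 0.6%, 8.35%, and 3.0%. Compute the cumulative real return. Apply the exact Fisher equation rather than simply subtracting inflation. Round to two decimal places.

-5.33%

Cumulative inflation factor: 1.061 × 1.0393 × 1.052 × 1.0422 × 1.006 × 1.0835 × 1.030 ≈ 1.35734.
Nominal growth factor: 1.28500. Real growth factor = 1.28500 / 1.35734 ≈ 0.94671.
Total real return ≈ -5.3292%.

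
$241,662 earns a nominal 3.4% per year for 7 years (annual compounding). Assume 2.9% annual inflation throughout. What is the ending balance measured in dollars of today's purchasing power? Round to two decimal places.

Nominal value at maturity: $241,662 × (1 + 3.4%)^7 ≈ $305,388.12.
Price-level factor over 7 years: (1 + 2.9%)^7 ≈ 1.2215398048.
Dividing the nominal maturity value by the price-level factor gives the value in today's money.

$250,002.59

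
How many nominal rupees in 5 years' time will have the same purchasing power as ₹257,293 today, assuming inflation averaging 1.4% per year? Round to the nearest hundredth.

₹275,814.91

Cumulative price-level factor: (1+1.4%)^5 ≈ 1.0719876326.
Multiplying ₹257,293 by the price-level factor gives the future nominal sum.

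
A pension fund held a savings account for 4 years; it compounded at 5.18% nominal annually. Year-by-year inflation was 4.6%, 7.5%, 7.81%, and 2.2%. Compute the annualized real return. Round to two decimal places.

-0.31%

Cumulative inflation factor: 1.046 × 1.075 × 1.0781 × 1.022 ≈ 1.23894.
Nominal growth factor: 1.22386. Real growth factor = 1.22386 / 1.23894 ≈ 0.98783.
Annualized: 0.98783^(1/4) − 1 ≈ -0.00306.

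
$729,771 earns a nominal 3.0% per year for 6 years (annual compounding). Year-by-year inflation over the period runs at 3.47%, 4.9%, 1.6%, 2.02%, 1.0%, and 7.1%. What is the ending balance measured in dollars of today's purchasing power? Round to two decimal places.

$716,028.22

Nominal value at maturity: $729,771 × (1 + 3.0%)^6 ≈ $871,384.74.
Price-level factor over 6 years: 1.0347 × 1.049 × 1.016 × 1.0202 × 1.010 × 1.071 ≈ 1.2169698224.
Dividing the nominal maturity value by the price-level factor gives the value in today's money.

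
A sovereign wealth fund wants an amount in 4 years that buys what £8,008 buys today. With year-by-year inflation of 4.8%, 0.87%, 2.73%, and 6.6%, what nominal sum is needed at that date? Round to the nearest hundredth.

£9,270.47

Cumulative price-level factor: 1.048 × 1.0087 × 1.0273 × 1.066 ≈ 1.1576513866.
The nominal amount required is £8,008 scaled up by that factor.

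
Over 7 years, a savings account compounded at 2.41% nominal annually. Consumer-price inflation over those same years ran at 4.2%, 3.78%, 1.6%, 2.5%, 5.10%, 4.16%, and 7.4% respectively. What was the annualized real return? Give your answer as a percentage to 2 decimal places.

-1.62%

Cumulative inflation factor: 1.042 × 1.0378 × 1.016 × 1.025 × 1.0510 × 1.0416 × 1.074 ≈ 1.32406.
Nominal growth factor: 1.18140. Real growth factor = 1.18140 / 1.32406 ≈ 0.89226.
Annualized: 0.89226^(1/7) − 1 ≈ -0.01615.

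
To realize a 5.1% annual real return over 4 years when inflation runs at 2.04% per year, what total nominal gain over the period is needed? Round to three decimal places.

32.280%

Required annual nominal rate: (1+5.1%)(1+2.04%) − 1 = 7.24404%.
Cumulative over 4 years: (1 + 0.0724404)^4 − 1 ≈ 0.32280.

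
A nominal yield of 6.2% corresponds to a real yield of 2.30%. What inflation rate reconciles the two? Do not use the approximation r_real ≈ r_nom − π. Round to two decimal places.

From (1+r_nom) = (1+r_real)(1+π), we get 1+π = (1 + 6.2%)/(1 + 2.30%) = 1.062/1.0230 ≈ 1.03812.
So π ≈ 3.8123%.

3.81%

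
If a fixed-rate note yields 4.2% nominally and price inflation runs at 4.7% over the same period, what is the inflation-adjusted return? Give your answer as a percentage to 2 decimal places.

Real return via the Fisher equation: (1 + 4.2%)/(1 + 4.7%) − 1 = 1.042/1.047 − 1 ≈ -0.00478.

-0.48%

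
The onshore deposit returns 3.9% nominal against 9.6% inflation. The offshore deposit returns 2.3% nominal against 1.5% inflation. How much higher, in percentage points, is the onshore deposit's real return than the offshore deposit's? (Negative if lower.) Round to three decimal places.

-5.989

The onshore deposit real return: 1.039/1.096 − 1 = -5.2007%.
The offshore deposit real return: 1.023/1.015 − 1 = 0.7882%.
Difference: -5.2007 − 0.7882 = -5.9889 pp.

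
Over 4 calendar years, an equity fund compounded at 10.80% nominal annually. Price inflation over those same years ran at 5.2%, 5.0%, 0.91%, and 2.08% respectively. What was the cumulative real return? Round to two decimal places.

Cumulative inflation factor: 1.052 × 1.050 × 1.0091 × 1.0208 ≈ 1.13784.
Nominal growth factor: 1.50716. Real growth factor = 1.50716 / 1.13784 ≈ 1.32458.
Total real return ≈ 32.4583%.

32.46%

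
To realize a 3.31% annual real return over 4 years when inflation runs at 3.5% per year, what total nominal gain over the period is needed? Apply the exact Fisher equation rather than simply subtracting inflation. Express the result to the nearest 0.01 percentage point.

30.72%

Required annual nominal rate: (1+3.31%)(1+3.5%) − 1 = 6.92585%.
Cumulative over 4 years: (1 + 0.0692585)^4 − 1 ≈ 0.30717.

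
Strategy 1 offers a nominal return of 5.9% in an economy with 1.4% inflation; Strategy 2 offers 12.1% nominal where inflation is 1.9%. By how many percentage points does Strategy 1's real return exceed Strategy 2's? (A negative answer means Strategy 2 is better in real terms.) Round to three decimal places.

Strategy 1 real return: 1.059/1.014 − 1 = 4.4379%.
Strategy 2 real return: 1.121/1.019 − 1 = 10.0098%.
Difference: 4.4379 − 10.0098 = -5.5719 pp.

-5.572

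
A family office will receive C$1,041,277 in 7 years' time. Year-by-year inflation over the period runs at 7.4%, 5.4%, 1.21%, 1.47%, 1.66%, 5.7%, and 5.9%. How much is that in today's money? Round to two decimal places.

C$787,116.92

Price-level factor over 7 years: 1.074 × 1.054 × 1.0121 × 1.0147 × 1.0166 × 1.057 × 1.059 ≈ 1.3229000420.
Purchasing power today: C$1,041,277 divided by that factor.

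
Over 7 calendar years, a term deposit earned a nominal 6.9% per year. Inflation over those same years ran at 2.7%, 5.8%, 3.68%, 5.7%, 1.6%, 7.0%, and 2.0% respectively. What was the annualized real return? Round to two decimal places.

Cumulative inflation factor: 1.027 × 1.058 × 1.0368 × 1.057 × 1.016 × 1.070 × 1.020 ≈ 1.32039.
Nominal growth factor: 1.59531. Real growth factor = 1.59531 / 1.32039 ≈ 1.20820.
Annualized: 1.20820^(1/7) − 1 ≈ 0.02739.

2.74%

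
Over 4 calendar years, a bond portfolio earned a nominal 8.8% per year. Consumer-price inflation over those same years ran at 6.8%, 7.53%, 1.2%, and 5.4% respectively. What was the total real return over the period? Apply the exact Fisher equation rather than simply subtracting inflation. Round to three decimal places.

Cumulative inflation factor: 1.068 × 1.0753 × 1.012 × 1.054 ≈ 1.22496.
Nominal growth factor: 1.40125. Real growth factor = 1.40125 / 1.22496 ≈ 1.14391.
Total real return ≈ 14.3914%.

14.391%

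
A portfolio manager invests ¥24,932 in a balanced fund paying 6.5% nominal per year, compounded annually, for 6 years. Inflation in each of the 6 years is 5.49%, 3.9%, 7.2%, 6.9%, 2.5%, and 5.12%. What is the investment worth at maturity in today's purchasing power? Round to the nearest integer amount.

Nominal value at maturity: ¥24,932 × (1 + 6.5%)^6 ≈ ¥36,379.
Price-level factor over 6 years: 1.0549 × 1.039 × 1.072 × 1.069 × 1.025 × 1.0512 ≈ 1.3533450788.
The maturity value deflated by that factor is the answer in today's purchasing power.

¥26,881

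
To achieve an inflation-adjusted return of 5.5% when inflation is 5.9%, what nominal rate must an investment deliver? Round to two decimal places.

By the Fisher equation, 1 + r_nom = (1 + 5.5%)(1 + 5.9%) = 1.055 × 1.059 = 1.117245.
So r_nom = 11.7245%.

11.72%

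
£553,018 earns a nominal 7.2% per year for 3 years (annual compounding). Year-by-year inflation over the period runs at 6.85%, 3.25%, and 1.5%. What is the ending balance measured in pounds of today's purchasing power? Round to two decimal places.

Nominal value at maturity: £553,018 × (1 + 7.2%)^3 ≈ £681,276.84.
Price-level factor over 3 years: 1.0685 × 1.0325 × 1.015 ≈ 1.1197746438.
The maturity value deflated by that factor is the answer in today's purchasing power.

£608,405.31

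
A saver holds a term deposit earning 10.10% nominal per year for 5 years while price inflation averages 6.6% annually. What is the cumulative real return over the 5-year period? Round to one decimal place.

The annual real rate is (1+10.10%)/(1+6.6%) − 1 = 3.2833%.
Compounded over 5 years: (1 + 0.032833)^5 − 1 ≈ 0.17530.

17.5%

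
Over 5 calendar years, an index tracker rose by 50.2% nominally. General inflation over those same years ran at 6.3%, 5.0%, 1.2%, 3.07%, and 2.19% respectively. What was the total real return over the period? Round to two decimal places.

Cumulative inflation factor: 1.063 × 1.050 × 1.012 × 1.0307 × 1.0219 ≈ 1.18972.
Nominal growth factor: 1.50200. Real growth factor = 1.50200 / 1.18972 ≈ 1.26248.
Total real return ≈ 26.2485%.

26.25%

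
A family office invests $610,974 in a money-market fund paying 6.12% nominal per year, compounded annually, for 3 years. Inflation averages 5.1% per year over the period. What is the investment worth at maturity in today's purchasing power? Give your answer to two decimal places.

Nominal value at maturity: $610,974 × (1 + 6.12%)^3 ≈ $730,153.97.
Price-level factor over 3 years: (1 + 5.1%)^3 = 1.160935651.
Dividing the nominal maturity value by the price-level factor gives the value in today's money.

$628,935.78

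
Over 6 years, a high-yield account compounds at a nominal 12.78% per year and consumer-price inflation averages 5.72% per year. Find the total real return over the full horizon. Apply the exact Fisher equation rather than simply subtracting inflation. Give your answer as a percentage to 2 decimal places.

47.38%

The annual real rate is (1+12.78%)/(1+5.72%) − 1 = 6.6780%.
Compounded over 6 years: (1 + 0.066780)^6 − 1 ≈ 0.47384.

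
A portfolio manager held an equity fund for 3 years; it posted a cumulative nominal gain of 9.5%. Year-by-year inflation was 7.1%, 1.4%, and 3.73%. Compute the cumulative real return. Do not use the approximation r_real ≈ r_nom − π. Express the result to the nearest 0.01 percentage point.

Cumulative inflation factor: 1.071 × 1.014 × 1.0373 ≈ 1.12650.
Nominal growth factor: 1.09500. Real growth factor = 1.09500 / 1.12650 ≈ 0.97204.
Total real return ≈ -2.7964%.

-2.80%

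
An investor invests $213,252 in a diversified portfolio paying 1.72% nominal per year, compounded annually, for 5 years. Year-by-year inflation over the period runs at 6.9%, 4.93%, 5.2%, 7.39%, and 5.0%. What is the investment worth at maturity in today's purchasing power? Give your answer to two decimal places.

$174,533.42

Nominal value at maturity: $213,252 × (1 + 1.72%)^5 ≈ $232,233.50.
Price-level factor over 5 years: 1.069 × 1.0493 × 1.052 × 1.0739 × 1.050 ≈ 1.3305961403.
Dividing the nominal maturity value by the price-level factor gives the value in today's money.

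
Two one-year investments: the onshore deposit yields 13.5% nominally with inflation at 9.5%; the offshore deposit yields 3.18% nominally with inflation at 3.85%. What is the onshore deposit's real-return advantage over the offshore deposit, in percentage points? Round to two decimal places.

The onshore deposit real return: 1.135/1.095 − 1 = 3.653%.
The offshore deposit real return: 1.0318/1.0385 − 1 = -0.645%.
Difference: 3.653 − (-0.645) = 4.298 pp.

4.30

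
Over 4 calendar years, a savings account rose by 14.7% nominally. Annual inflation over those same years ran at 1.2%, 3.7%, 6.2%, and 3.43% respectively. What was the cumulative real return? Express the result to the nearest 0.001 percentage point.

-0.498%

Cumulative inflation factor: 1.012 × 1.037 × 1.062 × 1.0343 ≈ 1.15274.
Nominal growth factor: 1.14700. Real growth factor = 1.14700 / 1.15274 ≈ 0.99502.
Total real return ≈ -0.4977%.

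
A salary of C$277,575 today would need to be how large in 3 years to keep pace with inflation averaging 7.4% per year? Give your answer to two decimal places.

Cumulative price-level factor: (1+7.4%)^3 = 1.238833224.
Multiplying C$277,575 by the price-level factor gives the future nominal sum.

C$343,869.13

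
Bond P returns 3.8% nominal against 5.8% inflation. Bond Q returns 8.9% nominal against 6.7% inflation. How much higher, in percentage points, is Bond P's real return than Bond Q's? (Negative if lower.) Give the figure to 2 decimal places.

-3.95

Bond P real return: 1.038/1.058 − 1 = -1.890%.
Bond Q real return: 1.089/1.067 − 1 = 2.062%.
Difference: -1.890 − 2.062 = -3.952 pp.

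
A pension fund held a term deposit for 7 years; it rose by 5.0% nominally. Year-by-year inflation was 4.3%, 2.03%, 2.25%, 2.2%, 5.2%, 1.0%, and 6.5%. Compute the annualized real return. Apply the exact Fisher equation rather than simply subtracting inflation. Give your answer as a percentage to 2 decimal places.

Cumulative inflation factor: 1.043 × 1.0203 × 1.0225 × 1.022 × 1.052 × 1.010 × 1.065 ≈ 1.25838.
Nominal growth factor: 1.05000. Real growth factor = 1.05000 / 1.25838 ≈ 0.83440.
Annualized: 0.83440^(1/7) − 1 ≈ -0.02553.

-2.55%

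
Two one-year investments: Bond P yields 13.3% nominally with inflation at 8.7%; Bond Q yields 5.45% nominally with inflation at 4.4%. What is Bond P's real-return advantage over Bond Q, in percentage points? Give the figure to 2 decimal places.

3.23

Bond P real return: 1.133/1.087 − 1 = 4.232%.
Bond Q real return: 1.0545/1.044 − 1 = 1.006%.
Difference: 4.232 − 1.006 = 3.226 pp.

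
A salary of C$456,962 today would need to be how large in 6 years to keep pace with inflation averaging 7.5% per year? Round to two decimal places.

C$705,230.15

Cumulative price-level factor: (1+7.5%)^6 ≈ 1.5433015256.
The nominal amount required is C$456,962 scaled up by that factor.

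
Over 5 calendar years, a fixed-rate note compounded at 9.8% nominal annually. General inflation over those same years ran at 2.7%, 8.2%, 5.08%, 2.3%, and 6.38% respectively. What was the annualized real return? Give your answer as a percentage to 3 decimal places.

Cumulative inflation factor: 1.027 × 1.082 × 1.0508 × 1.023 × 1.0638 ≈ 1.27073.
Nominal growth factor: 1.59592. Real growth factor = 1.59592 / 1.27073 ≈ 1.25591.
Annualized: 1.25591^(1/5) − 1 ≈ 0.04663.

4.663%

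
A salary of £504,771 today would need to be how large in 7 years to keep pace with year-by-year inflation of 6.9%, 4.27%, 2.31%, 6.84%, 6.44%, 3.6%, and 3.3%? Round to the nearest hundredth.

£700,564.91

Cumulative price-level factor: 1.069 × 1.0427 × 1.0231 × 1.0684 × 1.0644 × 1.036 × 1.033 ≈ 1.3878866092.
Multiplying £504,771 by the price-level factor gives the future nominal sum.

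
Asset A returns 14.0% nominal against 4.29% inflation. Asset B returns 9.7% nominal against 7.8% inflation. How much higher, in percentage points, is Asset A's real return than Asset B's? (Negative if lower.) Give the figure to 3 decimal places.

7.548

Asset A real return: 1.140/1.0429 − 1 = 9.3106%.
Asset B real return: 1.097/1.078 − 1 = 1.7625%.
Difference: 9.3106 − 1.7625 = 7.5481 pp.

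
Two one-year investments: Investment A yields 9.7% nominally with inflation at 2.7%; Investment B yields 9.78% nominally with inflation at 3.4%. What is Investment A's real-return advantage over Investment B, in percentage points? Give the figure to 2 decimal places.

Investment A real return: 1.097/1.027 − 1 = 6.816%.
Investment B real return: 1.0978/1.034 − 1 = 6.170%.
Difference: 6.816 − 6.170 = 0.646 pp.

0.65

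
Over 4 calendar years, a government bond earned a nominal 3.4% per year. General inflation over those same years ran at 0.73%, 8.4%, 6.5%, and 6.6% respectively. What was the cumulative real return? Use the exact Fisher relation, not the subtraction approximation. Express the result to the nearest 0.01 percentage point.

-7.79%

Cumulative inflation factor: 1.0073 × 1.084 × 1.065 × 1.066 ≈ 1.23964.
Nominal growth factor: 1.14309. Real growth factor = 1.14309 / 1.23964 ≈ 0.92212.
Total real return ≈ -7.7880%.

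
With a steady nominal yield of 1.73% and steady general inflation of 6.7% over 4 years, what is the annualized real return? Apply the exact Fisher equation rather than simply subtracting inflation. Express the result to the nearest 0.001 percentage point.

-4.658%

With constant rates the annual real return is the same each year: (1+1.73%)/(1+6.7%) − 1 = -0.04658.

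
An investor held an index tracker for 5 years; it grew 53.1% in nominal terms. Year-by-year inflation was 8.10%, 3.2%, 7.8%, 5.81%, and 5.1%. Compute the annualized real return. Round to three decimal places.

2.741%

Cumulative inflation factor: 1.0810 × 1.032 × 1.078 × 1.0581 × 1.051 ≈ 1.33738.
Nominal growth factor: 1.53100. Real growth factor = 1.53100 / 1.33738 ≈ 1.14478.
Annualized: 1.14478^(1/5) − 1 ≈ 0.02741.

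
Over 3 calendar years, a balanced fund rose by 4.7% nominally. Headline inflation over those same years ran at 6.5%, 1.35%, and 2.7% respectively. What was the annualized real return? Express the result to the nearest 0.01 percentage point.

Cumulative inflation factor: 1.065 × 1.0135 × 1.027 ≈ 1.10852.
Nominal growth factor: 1.04700. Real growth factor = 1.04700 / 1.10852 ≈ 0.94450.
Annualized: 0.94450^(1/3) − 1 ≈ -0.01885.

-1.89%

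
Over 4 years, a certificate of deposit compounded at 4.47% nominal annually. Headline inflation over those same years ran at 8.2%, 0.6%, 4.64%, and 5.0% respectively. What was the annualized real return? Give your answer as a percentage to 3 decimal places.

Cumulative inflation factor: 1.082 × 1.006 × 1.0464 × 1.050 ≈ 1.19595.
Nominal growth factor: 1.19115. Real growth factor = 1.19115 / 1.19595 ≈ 0.99599.
Annualized: 0.99599^(1/4) − 1 ≈ -0.00100.

-0.100%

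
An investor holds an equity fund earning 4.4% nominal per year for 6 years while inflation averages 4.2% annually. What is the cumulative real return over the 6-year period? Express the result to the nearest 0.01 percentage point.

1.16%

The annual real rate is (1+4.4%)/(1+4.2%) − 1 = 0.1919%.
Compounded over 6 years: (1 + 0.001919)^6 − 1 ≈ 0.01157.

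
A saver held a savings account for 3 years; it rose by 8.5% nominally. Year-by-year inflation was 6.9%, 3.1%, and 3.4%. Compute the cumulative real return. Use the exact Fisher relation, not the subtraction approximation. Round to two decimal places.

Cumulative inflation factor: 1.069 × 1.031 × 1.034 ≈ 1.13961.
Nominal growth factor: 1.08500. Real growth factor = 1.08500 / 1.13961 ≈ 0.95208.
Total real return ≈ -4.7921%.

-4.79%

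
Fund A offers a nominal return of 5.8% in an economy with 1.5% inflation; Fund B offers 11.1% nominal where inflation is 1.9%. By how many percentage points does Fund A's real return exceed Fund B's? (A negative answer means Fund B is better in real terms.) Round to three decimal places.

-4.792

Fund A real return: 1.058/1.015 − 1 = 4.2365%.
Fund B real return: 1.111/1.019 − 1 = 9.0285%.
Difference: 4.2365 − 9.0285 = -4.7920 pp.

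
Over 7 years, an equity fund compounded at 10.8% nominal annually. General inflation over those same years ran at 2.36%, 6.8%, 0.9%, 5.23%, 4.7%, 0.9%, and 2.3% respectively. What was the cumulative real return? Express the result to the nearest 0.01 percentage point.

63.43%

Cumulative inflation factor: 1.0236 × 1.068 × 1.009 × 1.0523 × 1.047 × 1.009 × 1.023 ≈ 1.25443.
Nominal growth factor: 2.05012. Real growth factor = 2.05012 / 1.25443 ≈ 1.63430.
Total real return ≈ 63.4303%.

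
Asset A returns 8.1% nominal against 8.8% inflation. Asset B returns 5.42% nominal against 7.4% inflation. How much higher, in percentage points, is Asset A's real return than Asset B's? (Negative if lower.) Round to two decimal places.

1.20

Asset A real return: 1.081/1.088 − 1 = -0.643%.
Asset B real return: 1.0542/1.074 − 1 = -1.844%.
Difference: -0.643 − (-1.844) = 1.201 pp.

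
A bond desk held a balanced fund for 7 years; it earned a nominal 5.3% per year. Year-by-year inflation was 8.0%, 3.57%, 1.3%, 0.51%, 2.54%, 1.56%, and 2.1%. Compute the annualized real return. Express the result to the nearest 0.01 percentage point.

2.46%

Cumulative inflation factor: 1.080 × 1.0357 × 1.013 × 1.0051 × 1.0254 × 1.0156 × 1.021 ≈ 1.21093.
Nominal growth factor: 1.43548. Real growth factor = 1.43548 / 1.21093 ≈ 1.18544.
Annualized: 1.18544^(1/7) − 1 ≈ 0.02460.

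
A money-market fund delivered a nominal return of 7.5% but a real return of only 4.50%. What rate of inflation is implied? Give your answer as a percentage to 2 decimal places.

2.87%

From (1+r_nom) = (1+r_real)(1+π), we get 1+π = (1 + 7.5%)/(1 + 4.50%) = 1.075/1.0450 ≈ 1.02871.
So π ≈ 2.8708%.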